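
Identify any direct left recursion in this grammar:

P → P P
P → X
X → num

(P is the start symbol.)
Direct left recursion occurs when N → N α for some non-terminal N (the right-hand side begins with the left-hand side itself).

P → P P: LEFT RECURSIVE (starts with P)
P → X: starts with X
X → num: starts with num

The grammar has direct left recursion on: P.

Answer: Yes, P is left-recursive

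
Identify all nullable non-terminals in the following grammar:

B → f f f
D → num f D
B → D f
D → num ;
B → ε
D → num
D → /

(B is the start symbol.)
ε-productions: B → ε
So B is immediately nullable.
No further non-terminal can be added: every production for the remaining non-terminals contains a terminal or a non-nullable non-terminal.
Nullable = { 'B' }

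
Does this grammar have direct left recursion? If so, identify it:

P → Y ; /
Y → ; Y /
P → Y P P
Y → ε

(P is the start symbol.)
Direct left recursion occurs when N → N α for some non-terminal N (the right-hand side begins with the left-hand side itself).

P → Y ; /: starts with Y
Y → ; Y /: starts with ';'
P → Y P P: starts with Y
Y → ε: starts with ε

No direct left recursion found.

Answer: No direct left recursion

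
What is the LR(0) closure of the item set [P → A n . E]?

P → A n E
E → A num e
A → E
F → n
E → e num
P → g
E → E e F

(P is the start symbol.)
Start with: [P → A n . E]
  [P → A n . E] has the dot before E: add [E → . A num e], [E → . e num], [E → . E e F]
  [E → . A num e] has the dot before A: add [A → . E]
No further items can be added.

CLOSURE = { [A → . E], [E → . A num e], [E → . E e F], [E → . e num], [P → A n . E] }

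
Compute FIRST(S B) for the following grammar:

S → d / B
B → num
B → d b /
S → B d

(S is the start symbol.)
{ 'd', 'num' }

FIRST sets of the non-terminals involved (from the grammar, by fixed-point iteration):
  FIRST(S) = { 'd', 'num' }

To compute FIRST(S B), process the symbols left to right:
Symbol S is a non-terminal. Add FIRST(S) \ {ε} = { 'd', 'num' }
S is not nullable (ε ∉ FIRST(S)), so stop here.
FIRST(S B) = { 'd', 'num' }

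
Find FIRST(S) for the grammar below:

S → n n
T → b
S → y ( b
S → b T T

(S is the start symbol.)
To compute FIRST(S), examine every production with S on the left-hand side, reading each right-hand side left to right until a non-nullable symbol is reached.

From S → n n:
  - n is a terminal: add 'n' and stop
From S → y ( b:
  - y is a terminal: add 'y' and stop
From S → b T T:
  - b is a terminal: add 'b' and stop

Collecting: FIRST(S) = { 'b', 'n', 'y' }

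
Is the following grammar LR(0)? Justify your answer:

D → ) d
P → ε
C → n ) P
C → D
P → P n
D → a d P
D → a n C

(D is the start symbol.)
No. Shift-reduce conflict between [C → n ) P .] and [P → P . n]

A grammar is LR(0) if no state in the canonical LR(0) collection has:
  - both a shift item (dot before a terminal) and a complete item (shift-reduce conflict), or
  - two or more complete items (reduce-reduce conflict; the accept item [D' → D .] counts as a complete item here).

Augment with D' → D and build the canonical LR(0) collection (I0 = CLOSURE({[D' → . D]}), then GOTO on every symbol after a dot until no new states appear). It has 14 states:
  I0: { [D → . ) d], [D → . a d P], [D → . a n C], [D' → . D] }  — shift
  I1: { [D → ) . d] }  — shift
  I2: { [D' → D .] }  — accept
  I3: { [D → a . d P], [D → a . n C] }  — shift
  I4: { [D → a d . P], [P → . P n], [P → .] }  — reduce
  I5: { [C → . D], [C → . n ) P], [D → . ) d], [D → . a d P], [D → . a n C], [D → a n . C] }  — shift
  I6: { [D → a n C .] }  — reduce
  I7: { [C → D .] }  — reduce
  I8: { [C → n . ) P] }  — shift
  I9: { [C → n ) . P], [P → . P n], [P → .] }  — reduce
  I10: { [C → n ) P .], [P → P . n] }  — shift, reduce
  I11: { [P → P n .] }  — reduce
  I12: { [D → a d P .], [P → P . n] }  — shift, reduce
  I13: { [D → ) d .] }  — reduce

Conflict in state I10:
  Shift-reduce conflict between [C → n ) P .] and [P → P . n]
So the grammar is NOT LR(0).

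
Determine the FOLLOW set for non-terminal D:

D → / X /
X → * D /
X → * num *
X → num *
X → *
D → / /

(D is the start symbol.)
D is the start symbol, so $ ∈ FOLLOW(D).
In X → * D /: D is followed by '/', add FIRST('/') \ {ε} = { '/' }

Taking the union: FOLLOW(D) = { $, '/' }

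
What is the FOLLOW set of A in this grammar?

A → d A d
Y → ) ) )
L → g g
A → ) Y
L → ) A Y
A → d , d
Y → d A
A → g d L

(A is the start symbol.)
{ $, ')', 'd' }

A is the start symbol, so $ ∈ FOLLOW(A).
In A → d A d: A is followed by d, add FIRST(d) \ {ε} = { 'd' }
In L → ) A Y: A is followed by Y, add FIRST(Y) \ {ε} = { ')', 'd' }
In Y → d A: A is at the end, add FOLLOW(Y)

The FOLLOW sets referred to above (computed the same way, to a fixed point):
  FOLLOW(Y) = { $, ')', 'd' }

Taking the union: FOLLOW(A) = { $, ')', 'd' }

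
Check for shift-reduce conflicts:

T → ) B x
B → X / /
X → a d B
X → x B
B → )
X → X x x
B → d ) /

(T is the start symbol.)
A shift-reduce conflict occurs when an LR(0) state has both:
  - a complete (reduce) item [A → α .] (dot at the end), and
  - a shift item [B → β . c γ] (dot before a terminal).

Augment with T' → T and build the canonical LR(0) collection (I0 = CLOSURE({[T' → . T]}), then GOTO on every symbol after a dot until no new states appear). It has 19 states:
  I0: { [T → . ) B x], [T' → . T] }  — shift
  I1: { [B → . )], [B → . X / /], [B → . d ) /], [T → ) . B x], [X → . X x x], [X → . a d B], [X → . x B] }  — shift
  I2: { [T' → T .] }  — accept
  I3: { [B → ) .] }  — reduce
  I4: { [T → ) B . x] }  — shift
  I5: { [B → X . / /], [X → X . x x] }  — shift
  I6: { [X → a . d B] }  — shift
  I7: { [B → d . ) /] }  — shift
  I8: { [B → . )], [B → . X / /], [B → . d ) /], [X → . X x x], [X → . a d B], [X → . x B], [X → x . B] }  — shift
  I9: { [X → x B .] }  — reduce
  I10: { [B → d ) . /] }  — shift
  I11: { [B → d ) / .] }  — reduce
  I12: { [B → . )], [B → . X / /], [B → . d ) /], [X → . X x x], [X → . a d B], [X → . x B], [X → a d . B] }  — shift
  I13: { [X → a d B .] }  — reduce
  I14: { [B → X / . /] }  — shift
  I15: { [X → X x . x] }  — shift
  I16: { [X → X x x .] }  — reduce
  I17: { [B → X / / .] }  — reduce
  I18: { [T → ) B x .] }  — reduce

No state contains both a complete item and a shift item.

Answer: No shift-reduce conflicts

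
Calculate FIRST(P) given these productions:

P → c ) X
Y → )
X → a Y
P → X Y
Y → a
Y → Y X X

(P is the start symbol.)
{ 'a', 'c' }

To compute FIRST(P), examine every production with P on the left-hand side, reading each right-hand side left to right until a non-nullable symbol is reached.

FIRST sets of the other non-terminals involved (by the same procedure, iterated to a fixed point):
  FIRST(X) = { 'a' }

From P → c ) X:
  - c is a terminal: add 'c' and stop
From P → X Y:
  - X is a non-terminal: add FIRST(X) \ {ε} = { 'a' }
    X is not nullable, so stop

Collecting: FIRST(P) = { 'a', 'c' }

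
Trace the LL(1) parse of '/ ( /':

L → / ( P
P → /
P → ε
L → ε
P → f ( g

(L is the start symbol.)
LL(1) parsing maintains a stack (initially the start symbol over $) and the input. At each step: if the stack top is a terminal, match it against the current input token; if it is a non-terminal N, replace it with the RHS of M[N, lookahead] (the unique production whose predict set contains the lookahead).

Stack is shown with the top on the left.

Stack    Input    Action
------------------------
L $      / ( / $  output L → / ( P
/ ( P $  / ( / $  match '/'
( P $    ( / $    match '('
P $      / $      output P → /
/ $      / $      match '/'
$        $        accept

The string is accepted.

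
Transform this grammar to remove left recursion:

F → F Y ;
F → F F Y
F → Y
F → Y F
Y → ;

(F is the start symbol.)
F → Y F'
F → Y F F'
F' → Y ; F'
F' → F Y F'
F' → ε
Y → ;

F is directly left-recursive. The standard transformation for
  A → A α₁ | ... | A α_m | β₁ | ... | β_n
is
  A  → β₁ A' | ... | β_n A'
  A' → α₁ A' | ... | α_m A' | ε

F → Y becomes F → Y F'
F → Y F becomes F → Y F F'
F → F Y ; becomes F' → Y ; F'
F → F F Y becomes F' → F Y F'
Add F' → ε

Productions for other non-terminals are unchanged:
  Y → ;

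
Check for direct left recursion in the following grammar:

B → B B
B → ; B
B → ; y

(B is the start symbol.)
B → B B: LEFT RECURSIVE (starts with B)
B → ; B: starts with ';'
B → ; y: starts with ';'

The grammar has direct left recursion on: B.

Answer: Yes, B is left-recursive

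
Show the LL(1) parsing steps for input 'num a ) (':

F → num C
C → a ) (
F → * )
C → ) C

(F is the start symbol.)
LL(1) parsing maintains a stack (initially the start symbol over $) and the input. At each step: if the stack top is a terminal, match it against the current input token; if it is a non-terminal N, replace it with the RHS of M[N, lookahead] (the unique production whose predict set contains the lookahead).

Stack is shown with the top on the left.

Stack    Input        Action
----------------------------
F $      num a ) ( $  output F → num C
num C $  num a ) ( $  match 'num'
C $      a ) ( $      output C → a ) (
a ) ( $  a ) ( $      match 'a'
) ( $    ) ( $        match ')'
( $      ( $          match '('
$        $            accept

The string is accepted.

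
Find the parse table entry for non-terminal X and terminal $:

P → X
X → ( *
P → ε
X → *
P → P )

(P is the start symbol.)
Empty (error entry)

To find M[X, $], we find productions for X where $ is in the predict set (PREDICT(N → α) = (FIRST(α) \ {ε}) ∪ (FOLLOW(N) if α ⇒* ε)).

X → ( *: PREDICT = { '(' }
X → *: PREDICT = { '*' }

M[X, $] is empty (no production applies)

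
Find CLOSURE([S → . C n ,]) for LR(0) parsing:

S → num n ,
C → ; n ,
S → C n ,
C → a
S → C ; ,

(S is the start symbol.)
{ [C → . ; n ,], [C → . a], [S → . C n ,] }

To compute CLOSURE, for each item [A → α.Bβ] where B is a non-terminal, add [B → .γ] for all productions B → γ; repeat for the newly added items until nothing changes.

Start with: [S → . C n ,]
  [S → . C n ,] has the dot before C: add [C → . ; n ,], [C → . a]
No further items can be added.

CLOSURE = { [C → . ; n ,], [C → . a], [S → . C n ,] }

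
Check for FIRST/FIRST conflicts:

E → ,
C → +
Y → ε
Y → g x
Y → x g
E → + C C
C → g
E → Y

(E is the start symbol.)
No FIRST/FIRST conflicts.

A FIRST/FIRST conflict occurs when two productions N → α and N → β for the same non-terminal have FIRST(α) ∩ FIRST(β) ≠ ∅ (with ε ∈ FIRST of a nullable right-hand side, so two nullable alternatives also conflict).

FIRST sets of the non-terminals at (or reachable through a nullable prefix from) the front of some alternative:
  FIRST(Y) = { 'g', 'x', ε }

Productions for E:
  E → ,: FIRST = { ',' }
  E → + C C: FIRST = { '+' }
  E → Y: FIRST = { 'g', 'x', ε }
Productions for C:
  C → +: FIRST = { '+' }
  C → g: FIRST = { 'g' }
Productions for Y:
  Y → ε: FIRST = { ε }
  Y → g x: FIRST = { 'g' }
  Y → x g: FIRST = { 'x' }

All alternatives of each non-terminal have pairwise disjoint FIRST sets.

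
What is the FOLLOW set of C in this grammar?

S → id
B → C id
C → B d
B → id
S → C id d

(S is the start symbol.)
In B → C id: C is followed by id, add FIRST(id) \ {ε} = { 'id' }
In S → C id d: C is followed by id d, add FIRST(id d) \ {ε} = { 'id' }

Taking the union: FOLLOW(C) = { 'id' }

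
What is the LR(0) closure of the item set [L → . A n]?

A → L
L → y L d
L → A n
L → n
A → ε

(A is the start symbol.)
{ [A → . L], [A → .], [L → . A n], [L → . n], [L → . y L d] }

To compute CLOSURE, for each item [A → α.Bβ] where B is a non-terminal, add [B → .γ] for all productions B → γ; repeat for the newly added items until nothing changes.

Start with: [L → . A n]
  [L → . A n] has the dot before A: add [A → . L], [A → .]
  [A → . L] has the dot before L: add [L → . y L d], [L → . n]
No further items can be added.

CLOSURE = { [A → . L], [A → .], [L → . A n], [L → . n], [L → . y L d] }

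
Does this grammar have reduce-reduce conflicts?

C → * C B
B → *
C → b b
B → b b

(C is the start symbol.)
A reduce-reduce conflict occurs when an LR(0) state has two complete items [A → α .] and [B → β .] — both call for a reduction, and with no lookahead the parser cannot choose between them.

Augment with C' → C and build the canonical LR(0) collection (I0 = CLOSURE({[C' → . C]}), then GOTO on every symbol after a dot until no new states appear). It has 10 states:
  I0: { [C → . * C B], [C → . b b], [C' → . C] }  — shift
  I1: { [C → * . C B], [C → . * C B], [C → . b b] }  — shift
  I2: { [C' → C .] }  — accept
  I3: { [C → b . b] }  — shift
  I4: { [C → b b .] }  — reduce
  I5: { [B → . *], [B → . b b], [C → * C . B] }  — shift
  I6: { [B → * .] }  — reduce
  I7: { [C → * C B .] }  — reduce
  I8: { [B → b . b] }  — shift
  I9: { [B → b b .] }  — reduce

No state contains more than one complete item.

Answer: No reduce-reduce conflicts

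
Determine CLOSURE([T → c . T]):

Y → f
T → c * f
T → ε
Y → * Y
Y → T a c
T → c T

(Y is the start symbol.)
{ [T → . c * f], [T → . c T], [T → .], [T → c . T] }

To compute CLOSURE, for each item [A → α.Bβ] where B is a non-terminal, add [B → .γ] for all productions B → γ; repeat for the newly added items until nothing changes.

Start with: [T → c . T]
  [T → c . T] has the dot before T: add [T → . c * f], [T → .], [T → . c T]
No further items can be added.

CLOSURE = { [T → . c * f], [T → . c T], [T → .], [T → c . T] }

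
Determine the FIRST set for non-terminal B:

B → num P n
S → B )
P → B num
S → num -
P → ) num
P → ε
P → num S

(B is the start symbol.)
From B → num P n:
  - num is a terminal: add 'num' and stop

Collecting: FIRST(B) = { 'num' }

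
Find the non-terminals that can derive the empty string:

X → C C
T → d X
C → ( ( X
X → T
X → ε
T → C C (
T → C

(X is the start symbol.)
{ 'X' }

A non-terminal is nullable if it can derive ε (the empty string): either it has an ε-production, or it has a production whose right-hand side consists entirely of nullable non-terminals.

ε-productions: X → ε
So X is immediately nullable.
No further non-terminal can be added: every production for the remaining non-terminals contains a terminal or a non-nullable non-terminal.
Nullable = { 'X' }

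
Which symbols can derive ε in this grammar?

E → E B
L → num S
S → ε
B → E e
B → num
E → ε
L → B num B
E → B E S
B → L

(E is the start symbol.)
A non-terminal is nullable if it can derive ε (the empty string): either it has an ε-production, or it has a production whose right-hand side consists entirely of nullable non-terminals.

ε-productions: S → ε, E → ε
So S, E are immediately nullable.
No further non-terminal can be added: every production for the remaining non-terminals contains a terminal or a non-nullable non-terminal.
Nullable = { 'E', 'S' }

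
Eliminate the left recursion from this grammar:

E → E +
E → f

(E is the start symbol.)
E → f E'
E' → + E'
E' → ε

E is directly left-recursive. The standard transformation for
  A → A α₁ | ... | A α_m | β₁ | ... | β_n
is
  A  → β₁ A' | ... | β_n A'
  A' → α₁ A' | ... | α_m A' | ε

E → f becomes E → f E'
E → E + becomes E' → + E'
Add E' → ε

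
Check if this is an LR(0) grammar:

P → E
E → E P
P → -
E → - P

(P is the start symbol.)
Augment with P' → P and build the canonical LR(0) collection (I0 = CLOSURE({[P' → . P]}), then GOTO on every symbol after a dot until no new states appear). It has 6 states:
  I0: { [E → . - P], [E → . E P], [P → . -], [P → . E], [P' → . P] }  — shift
  I1: { [E → - . P], [E → . - P], [E → . E P], [P → - .], [P → . -], [P → . E] }  — shift, reduce
  I2: { [E → . - P], [E → . E P], [E → E . P], [P → . -], [P → . E], [P → E .] }  — shift, reduce
  I3: { [P' → P .] }  — accept
  I4: { [E → E P .] }  — reduce
  I5: { [E → - P .] }  — reduce

Conflict in state I1:
  Shift-reduce conflict between [P → - .] and [E → . - P]
So the grammar is NOT LR(0).

Answer: No. Shift-reduce conflict between [P → - .] and [E → . - P]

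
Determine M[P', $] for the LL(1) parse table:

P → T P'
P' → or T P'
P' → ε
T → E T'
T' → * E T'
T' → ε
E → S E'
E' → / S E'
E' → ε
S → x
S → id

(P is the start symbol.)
P' → ε

To find M[P', $], we find productions for P' where $ is in the predict set (PREDICT(N → α) = (FIRST(α) \ {ε}) ∪ (FOLLOW(N) if α ⇒* ε)).

Relevant sets:
  FOLLOW(P') = { $ }

P' → or T P': PREDICT = { 'or' }
P' → ε: PREDICT = { $ }
  $ is in predict set, so this production goes in M[P', $]

M[P', $] = P' → ε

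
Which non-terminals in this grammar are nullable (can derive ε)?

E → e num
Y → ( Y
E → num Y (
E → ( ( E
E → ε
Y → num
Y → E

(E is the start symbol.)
A non-terminal is nullable if it can derive ε (the empty string): either it has an ε-production, or it has a production whose right-hand side consists entirely of nullable non-terminals.

ε-productions: E → ε
So E is immediately nullable.
Y → E: every symbol on the right is nullable, so Y is nullable too.
Every non-terminal is now nullable.
Nullable = { 'E', 'Y' }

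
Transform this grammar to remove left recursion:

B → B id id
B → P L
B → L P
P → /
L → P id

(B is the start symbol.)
B → P L B'
B → L P B'
B' → id id B'
B' → ε
P → /
L → P id

B is directly left-recursive. The standard transformation for
  A → A α₁ | ... | A α_m | β₁ | ... | β_n
is
  A  → β₁ A' | ... | β_n A'
  A' → α₁ A' | ... | α_m A' | ε

B → P L becomes B → P L B'
B → L P becomes B → L P B'
B → B id id becomes B' → id id B'
Add B' → ε

Productions for other non-terminals are unchanged:
  P → /
  L → P id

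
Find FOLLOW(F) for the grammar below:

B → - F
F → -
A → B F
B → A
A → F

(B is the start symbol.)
In B → - F: F is at the end, add FOLLOW(B)
In A → B F: F is at the end, add FOLLOW(A)
In A → F: F is at the end, add FOLLOW(A)

The FOLLOW sets referred to above (computed the same way, to a fixed point):
  FOLLOW(B) = { $, '-' }
  FOLLOW(A) = { $, '-' }

Taking the union: FOLLOW(F) = { $, '-' }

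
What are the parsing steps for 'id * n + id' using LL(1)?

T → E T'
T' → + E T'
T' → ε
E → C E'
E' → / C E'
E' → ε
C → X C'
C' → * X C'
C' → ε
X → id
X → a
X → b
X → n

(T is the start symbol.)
Stack is shown with the top on the left.

Stack           Input          Action
-------------------------------------
T $             id * n + id $  output T → E T'
E T' $          id * n + id $  output E → C E'
C E' T' $       id * n + id $  output C → X C'
X C' E' T' $    id * n + id $  output X → id
id C' E' T' $   id * n + id $  match 'id'
C' E' T' $      * n + id $     output C' → * X C'
* X C' E' T' $  * n + id $     match '*'
X C' E' T' $    n + id $       output X → n
n C' E' T' $    n + id $       match 'n'
C' E' T' $      + id $         output C' → ε
E' T' $         + id $         output E' → ε
T' $            + id $         output T' → + E T'
+ E T' $        + id $         match '+'
E T' $          id $           output E → C E'
C E' T' $       id $           output C → X C'
X C' E' T' $    id $           output X → id
id C' E' T' $   id $           match 'id'
C' E' T' $      $              output C' → ε
E' T' $         $              output E' → ε
T' $            $              output T' → ε
$               $              accept

The string is accepted.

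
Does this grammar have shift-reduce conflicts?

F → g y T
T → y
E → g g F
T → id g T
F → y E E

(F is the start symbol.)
Augment with F' → F and build the canonical LR(0) collection (I0 = CLOSURE({[F' → . F]}), then GOTO on every symbol after a dot until no new states appear). It has 15 states:
  I0: { [F → . g y T], [F → . y E E], [F' → . F] }  — shift
  I1: { [F' → F .] }  — accept
  I2: { [F → g . y T] }  — shift
  I3: { [E → . g g F], [F → y . E E] }  — shift
  I4: { [E → . g g F], [F → y E . E] }  — shift
  I5: { [E → g . g F] }  — shift
  I6: { [E → g g . F], [F → . g y T], [F → . y E E] }  — shift
  I7: { [E → g g F .] }  — reduce
  I8: { [F → y E E .] }  — reduce
  I9: { [F → g y . T], [T → . id g T], [T → . y] }  — shift
  I10: { [F → g y T .] }  — reduce
  I11: { [T → id . g T] }  — shift
  I12: { [T → y .] }  — reduce
  I13: { [T → . id g T], [T → . y], [T → id g . T] }  — shift
  I14: { [T → id g T .] }  — reduce

No state contains both a complete item and a shift item.

Answer: No shift-reduce conflicts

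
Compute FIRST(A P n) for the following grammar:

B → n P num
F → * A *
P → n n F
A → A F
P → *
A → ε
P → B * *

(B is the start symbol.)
FIRST sets of the non-terminals involved (from the grammar, by fixed-point iteration):
  FIRST(A) = { '*', ε }
  FIRST(P) = { '*', 'n' }

To compute FIRST(A P n), process the symbols left to right:
Symbol A is a non-terminal. Add FIRST(A) \ {ε} = { '*' }
A is nullable (ε ∈ FIRST(A)), continue to the next symbol.
Symbol P is a non-terminal. Add FIRST(P) \ {ε} = { '*', 'n' }
P is not nullable (ε ∉ FIRST(P)), so stop here.
FIRST(A P n) = { '*', 'n' }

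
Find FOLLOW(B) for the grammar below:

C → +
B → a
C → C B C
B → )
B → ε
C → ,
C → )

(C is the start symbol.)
{ ')', '+', ',' }

To compute FOLLOW(B), find every occurrence of B on a right-hand side N → α B β: add FIRST(β) \ {ε}, and if β is empty or nullable also add FOLLOW(N). Iterate to a fixed point.

In C → C B C: B is followed by C, add FIRST(C) \ {ε} = { ')', '+', ',' }

Taking the union: FOLLOW(B) = { ')', '+', ',' }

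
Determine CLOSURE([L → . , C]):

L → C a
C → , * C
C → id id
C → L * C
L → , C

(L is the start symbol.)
{ [L → . , C] }

To compute CLOSURE, for each item [A → α.Bβ] where B is a non-terminal, add [B → .γ] for all productions B → γ; repeat for the newly added items until nothing changes.

Start with: [L → . , C]
The dot precedes the terminal ',', so nothing is added.

CLOSURE = { [L → . , C] }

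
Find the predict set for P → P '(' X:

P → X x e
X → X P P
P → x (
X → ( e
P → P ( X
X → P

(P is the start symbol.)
PREDICT(P → P '(' X) = (FIRST(RHS) \ {ε}) ∪ (FOLLOW(P) if ε ∈ FIRST(RHS), i.e. RHS ⇒* ε)
FIRST(P) = { '(', 'x' }
FIRST(P '(' X) = { '(', 'x' }
ε ∉ FIRST(P '(' X), so FOLLOW(P) is not added.
PREDICT(P → P '(' X) = { '(', 'x' }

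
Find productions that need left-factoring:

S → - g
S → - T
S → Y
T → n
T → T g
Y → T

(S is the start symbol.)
Left-factoring is needed when two productions for the same non-terminal
share a common prefix on the right-hand side.

Productions for S:
  S → - g
  S → - T
  S → Y
Productions for T:
  T → n
  T → T g

Found common prefix '-' in productions for S

Answer: Yes, S has productions with common prefix '-'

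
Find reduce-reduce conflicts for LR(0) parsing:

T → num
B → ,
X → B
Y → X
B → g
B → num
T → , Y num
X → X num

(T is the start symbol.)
Augment with T' → T and build the canonical LR(0) collection (I0 = CLOSURE({[T' → . T]}), then GOTO on every symbol after a dot until no new states appear). It has 12 states:
  I0: { [T → . , Y num], [T → . num], [T' → . T] }  — shift
  I1: { [B → . ,], [B → . g], [B → . num], [T → , . Y num], [X → . B], [X → . X num], [Y → . X] }  — shift
  I2: { [T' → T .] }  — accept
  I3: { [T → num .] }  — reduce
  I4: { [B → , .] }  — reduce
  I5: { [X → B .] }  — reduce
  I6: { [X → X . num], [Y → X .] }  — shift, reduce
  I7: { [T → , Y . num] }  — shift
  I8: { [B → g .] }  — reduce
  I9: { [B → num .] }  — reduce
  I10: { [T → , Y num .] }  — reduce
  I11: { [X → X num .] }  — reduce

No state contains more than one complete item.

Answer: No reduce-reduce conflicts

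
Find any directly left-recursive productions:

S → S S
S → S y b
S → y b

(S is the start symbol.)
Direct left recursion occurs when N → N α for some non-terminal N (the right-hand side begins with the left-hand side itself).

S → S S: LEFT RECURSIVE (starts with S)
S → S y b: LEFT RECURSIVE (starts with S)
S → y b: starts with y

The grammar has direct left recursion on: S.

Answer: Yes, S is left-recursive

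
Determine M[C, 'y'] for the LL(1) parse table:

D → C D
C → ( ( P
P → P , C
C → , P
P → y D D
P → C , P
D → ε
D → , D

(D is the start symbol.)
Empty (error entry)

To find M[C, 'y'], we find productions for C where 'y' is in the predict set (PREDICT(N → α) = (FIRST(α) \ {ε}) ∪ (FOLLOW(N) if α ⇒* ε)).

C → ( ( P: PREDICT = { '(' }
C → , P: PREDICT = { ',' }

M[C, 'y'] is empty (no production applies)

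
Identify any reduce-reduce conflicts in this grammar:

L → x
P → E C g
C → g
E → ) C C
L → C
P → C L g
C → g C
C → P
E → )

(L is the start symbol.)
A reduce-reduce conflict occurs when an LR(0) state has two complete items [A → α .] and [B → β .] — both call for a reduction, and with no lookahead the parser cannot choose between them.

Augment with L' → L and build the canonical LR(0) collection (I0 = CLOSURE({[L' → . L]}), then GOTO on every symbol after a dot until no new states appear). It has 15 states:
  I0: { [C → . P], [C → . g C], [C → . g], [E → . ) C C], [E → . )], [L → . C], [L → . x], [L' → . L], [P → . C L g], [P → . E C g] }  — shift
  I1: { [C → . P], [C → . g C], [C → . g], [E → ) . C C], [E → ) .], [E → . ) C C], [E → . )], [P → . C L g], [P → . E C g] }  — shift, reduce
  I2: { [C → . P], [C → . g C], [C → . g], [E → . ) C C], [E → . )], [L → . C], [L → . x], [L → C .], [P → . C L g], [P → . E C g], [P → C . L g] }  — shift, reduce
  I3: { [C → . P], [C → . g C], [C → . g], [E → . ) C C], [E → . )], [P → . C L g], [P → . E C g], [P → E . C g] }  — shift
  I4: { [L' → L .] }  — accept
  I5: { [C → P .] }  — reduce
  I6: { [C → . P], [C → . g C], [C → . g], [C → g . C], [C → g .], [E → . ) C C], [E → . )], [P → . C L g], [P → . E C g] }  — shift, reduce
  I7: { [L → x .] }  — reduce
  I8: { [C → . P], [C → . g C], [C → . g], [C → g C .], [E → . ) C C], [E → . )], [L → . C], [L → . x], [P → . C L g], [P → . E C g], [P → C . L g] }  — shift, reduce
  I9: { [P → C L . g] }  — shift
  I10: { [P → C L g .] }  — reduce
  I11: { [C → . P], [C → . g C], [C → . g], [E → . ) C C], [E → . )], [L → . C], [L → . x], [P → . C L g], [P → . E C g], [P → C . L g], [P → E C . g] }  — shift
  I12: { [C → . P], [C → . g C], [C → . g], [C → g . C], [C → g .], [E → . ) C C], [E → . )], [P → . C L g], [P → . E C g], [P → E C g .] }  — shift, 2 reduces
  I13: { [C → . P], [C → . g C], [C → . g], [E → ) C . C], [E → . ) C C], [E → . )], [L → . C], [L → . x], [P → . C L g], [P → . E C g], [P → C . L g] }  — shift
  I14: { [C → . P], [C → . g C], [C → . g], [E → ) C C .], [E → . ) C C], [E → . )], [L → . C], [L → . x], [L → C .], [P → . C L g], [P → . E C g], [P → C . L g] }  — shift, 2 reduces

I12 contains complete items [C → g .], [P → E C g .] — reduce-reduce conflict.
I14 contains complete items [E → ) C C .], [L → C .] — reduce-reduce conflict.

Answer: Yes — I12: [C → g .] vs [P → E C g .]; I14: [E → ) C C .] vs [L → C .]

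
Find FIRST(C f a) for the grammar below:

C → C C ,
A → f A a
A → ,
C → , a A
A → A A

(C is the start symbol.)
{ ',' }

FIRST sets of the non-terminals involved (from the grammar, by fixed-point iteration):
  FIRST(C) = { ',' }

To compute FIRST(C f a), process the symbols left to right:
Symbol C is a non-terminal. Add FIRST(C) \ {ε} = { ',' }
C is not nullable (ε ∉ FIRST(C)), so stop here.
FIRST(C f a) = { ',' }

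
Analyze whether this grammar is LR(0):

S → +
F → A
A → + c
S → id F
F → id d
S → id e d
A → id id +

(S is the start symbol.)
Yes, the grammar is LR(0)

Augment with S' → S and build the canonical LR(0) collection (I0 = CLOSURE({[S' → . S]}), then GOTO on every symbol after a dot until no new states appear). It has 14 states:
  I0: { [S → . +], [S → . id F], [S → . id e d], [S' → . S] }  — shift
  I1: { [S → + .] }  — reduce
  I2: { [S' → S .] }  — accept
  I3: { [A → . + c], [A → . id id +], [F → . A], [F → . id d], [S → id . F], [S → id . e d] }  — shift
  I4: { [A → + . c] }  — shift
  I5: { [F → A .] }  — reduce
  I6: { [S → id F .] }  — reduce
  I7: { [S → id e . d] }  — shift
  I8: { [A → id . id +], [F → id . d] }  — shift
  I9: { [F → id d .] }  — reduce
  I10: { [A → id id . +] }  — shift
  I11: { [A → id id + .] }  — reduce
  I12: { [S → id e d .] }  — reduce
  I13: { [A → + c .] }  — reduce

Every state is either a pure shift/goto state or contains exactly one complete item and nothing to shift — no conflicts. The grammar is LR(0).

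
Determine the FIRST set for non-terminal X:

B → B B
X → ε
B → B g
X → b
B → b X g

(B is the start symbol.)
From X → ε:
  - ε-production, so ε ∈ FIRST(X)
From X → b:
  - b is a terminal: add 'b' and stop

Collecting: FIRST(X) = { 'b', ε }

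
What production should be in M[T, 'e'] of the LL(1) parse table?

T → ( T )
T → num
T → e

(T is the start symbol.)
To find M[T, 'e'], we find productions for T where 'e' is in the predict set (PREDICT(N → α) = (FIRST(α) \ {ε}) ∪ (FOLLOW(N) if α ⇒* ε)).

T → ( T ): PREDICT = { '(' }
T → num: PREDICT = { 'num' }
T → e: PREDICT = { 'e' }
  'e' is in predict set, so this production goes in M[T, 'e']

M[T, 'e'] = T → e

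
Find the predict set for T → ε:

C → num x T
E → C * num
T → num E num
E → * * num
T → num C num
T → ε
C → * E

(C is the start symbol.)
{ $, '*', 'num' }

PREDICT(T → ε) = (FIRST(RHS) \ {ε}) ∪ (FOLLOW(T) if ε ∈ FIRST(RHS), i.e. RHS ⇒* ε)
The right-hand side is ε (FIRST(ε) = { ε }), so the predict set is FOLLOW(T) = { $, '*', 'num' }
PREDICT(T → ε) = { $, '*', 'num' }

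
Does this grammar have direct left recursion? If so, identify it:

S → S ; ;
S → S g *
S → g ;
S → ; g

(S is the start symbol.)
Yes, S is left-recursive

Direct left recursion occurs when N → N α for some non-terminal N (the right-hand side begins with the left-hand side itself).

S → S ; ;: LEFT RECURSIVE (starts with S)
S → S g *: LEFT RECURSIVE (starts with S)
S → g ;: starts with g
S → ; g: starts with ';'

The grammar has direct left recursion on: S.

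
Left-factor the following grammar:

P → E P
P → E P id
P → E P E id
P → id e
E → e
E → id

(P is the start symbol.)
Left-factoring transforms A → αβ₁ | αβ₂ into A → αA' and A' → β₁ | β₂
(α is the longest common prefix among the alternatives). Repeat until
no nonterminal has two alternatives with a common prefix.

Round 1: P has alternatives sharing prefix 'E P'. Introduce P': P → E P P'
  Add: P' → ε
  Add: P' → id
  Add: P' → E id

No remaining common prefixes — done.

Resulting grammar:
P → E P P'
P' → ε
P' → id
P' → E id
P → id e
E → e
E → id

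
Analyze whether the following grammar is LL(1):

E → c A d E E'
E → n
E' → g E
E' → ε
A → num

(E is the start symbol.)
No. Predict set conflict for E': { 'g' }

Relevant sets:
  FOLLOW(E') = { $, 'g' }

For E:
  PREDICT(E → c A d E E') = { 'c' }
  PREDICT(E → n) = { 'n' }
For E':
  PREDICT(E' → g E) = { 'g' }
  PREDICT(E' → ε) = { $, 'g' }
A has a single production, so nothing to check there.

Conflict found: Predict set conflict for E': { 'g' }
The grammar is NOT LL(1).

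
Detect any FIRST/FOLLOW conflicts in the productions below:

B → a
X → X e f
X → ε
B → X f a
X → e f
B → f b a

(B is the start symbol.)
A FIRST/FOLLOW conflict occurs when a non-terminal N has a nullable alternative N → β (β ⇒* ε) and another alternative N → α with FIRST(α) ∩ FOLLOW(N) ≠ ∅: on such a lookahead the parser cannot decide between expanding α and letting N vanish via β.

Nullable non-terminals: X.
FIRST sets used below: FIRST(X) = { 'e', ε }

X: nullable alternative(s) X → ε; FOLLOW(X) = { 'e', 'f' }
  X → X e f: FIRST \ {ε} = { 'e' } — overlaps FOLLOW(X) on { 'e' }: CONFLICT
  X → ε: FIRST \ {ε} = { } — this is the only nullable alternative, skip
  X → e f: FIRST \ {ε} = { 'e' } — overlaps FOLLOW(X) on { 'e' }: CONFLICT

B has no nullable alternative, so no FIRST/FOLLOW check is needed there.

So the grammar has 2 FIRST/FOLLOW conflicts (marked CONFLICT above).

Answer: Yes. X → X e f with FOLLOW(X) on { 'e' }; X → e f with FOLLOW(X) on { 'e' }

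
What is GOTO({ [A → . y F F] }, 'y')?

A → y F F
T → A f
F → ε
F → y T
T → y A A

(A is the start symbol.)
GOTO(I, 'y') = CLOSURE({ [A → αX.β] : [A → α.Xβ] ∈ I, X = 'y' })

Items with dot before 'y', with the dot advanced:
  [A → . y F F] → [A → y . F F]
Closure of the advanced items:
  [A → y . F F] has the dot before F: add [F → .], [F → . y T]

GOTO = { [A → y . F F], [F → . y T], [F → .] }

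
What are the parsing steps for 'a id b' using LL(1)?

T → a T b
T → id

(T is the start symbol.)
LL(1) parsing maintains a stack (initially the start symbol over $) and the input. At each step: if the stack top is a terminal, match it against the current input token; if it is a non-terminal N, replace it with the RHS of M[N, lookahead] (the unique production whose predict set contains the lookahead).

Stack is shown with the top on the left.

Stack    Input     Action
-------------------------
T $      a id b $  output T → a T b
a T b $  a id b $  match 'a'
T b $    id b $    output T → id
id b $   id b $    match 'id'
b $      b $       match 'b'
$        $         accept

The string is accepted.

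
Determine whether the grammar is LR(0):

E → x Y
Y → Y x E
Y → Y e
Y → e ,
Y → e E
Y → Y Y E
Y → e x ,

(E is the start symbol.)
No. Shift-reduce conflict between [E → x Y .] and [Y → Y . e]

A grammar is LR(0) if no state in the canonical LR(0) collection has:
  - both a shift item (dot before a terminal) and a complete item (shift-reduce conflict), or
  - two or more complete items (reduce-reduce conflict; the accept item [E' → E .] counts as a complete item here).

Augment with E' → E and build the canonical LR(0) collection (I0 = CLOSURE({[E' → . E]}), then GOTO on every symbol after a dot until no new states appear). It has 15 states:
  I0: { [E → . x Y], [E' → . E] }  — shift
  I1: { [E' → E .] }  — accept
  I2: { [E → x . Y], [Y → . Y Y E], [Y → . Y e], [Y → . Y x E], [Y → . e ,], [Y → . e E], [Y → . e x ,] }  — shift
  I3: { [E → x Y .], [Y → . Y Y E], [Y → . Y e], [Y → . Y x E], [Y → . e ,], [Y → . e E], [Y → . e x ,], [Y → Y . Y E], [Y → Y . e], [Y → Y . x E] }  — shift, reduce
  I4: { [E → . x Y], [Y → e . ,], [Y → e . E], [Y → e . x ,] }  — shift
  I5: { [Y → e , .] }  — reduce
  I6: { [Y → e E .] }  — reduce
  I7: { [E → x . Y], [Y → . Y Y E], [Y → . Y e], [Y → . Y x E], [Y → . e ,], [Y → . e E], [Y → . e x ,], [Y → e x . ,] }  — shift
  I8: { [Y → e x , .] }  — reduce
  I9: { [E → . x Y], [Y → . Y Y E], [Y → . Y e], [Y → . Y x E], [Y → . e ,], [Y → . e E], [Y → . e x ,], [Y → Y . Y E], [Y → Y . e], [Y → Y . x E], [Y → Y Y . E] }  — shift
  I10: { [E → . x Y], [Y → Y e .], [Y → e . ,], [Y → e . E], [Y → e . x ,] }  — shift, reduce
  I11: { [E → . x Y], [Y → Y x . E] }  — shift
  I12: { [Y → Y x E .] }  — reduce
  I13: { [Y → Y Y E .] }  — reduce
  I14: { [E → . x Y], [E → x . Y], [Y → . Y Y E], [Y → . Y e], [Y → . Y x E], [Y → . e ,], [Y → . e E], [Y → . e x ,], [Y → Y x . E] }  — shift

Conflict in state I3:
  Shift-reduce conflict between [E → x Y .] and [Y → Y . e]
So the grammar is NOT LR(0).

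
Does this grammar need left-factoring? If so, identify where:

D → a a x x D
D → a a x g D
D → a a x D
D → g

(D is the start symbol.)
Yes, D has productions with common prefix 'a a x'

Left-factoring is needed when two productions for the same non-terminal
share a common prefix on the right-hand side.

Productions for D:
  D → a a x x D
  D → a a x g D
  D → a a x D
  D → g

Found common prefix 'a a x' in productions for D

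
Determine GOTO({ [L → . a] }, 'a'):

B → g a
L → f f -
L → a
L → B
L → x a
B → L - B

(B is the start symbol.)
{ [L → a .] }

GOTO(I, 'a') = CLOSURE({ [A → αX.β] : [A → α.Xβ] ∈ I, X = 'a' })

Items with dot before 'a', with the dot advanced:
  [L → . a] → [L → a .]
Closure adds nothing (no advanced item has the dot before a non-terminal).

GOTO = { [L → a .] }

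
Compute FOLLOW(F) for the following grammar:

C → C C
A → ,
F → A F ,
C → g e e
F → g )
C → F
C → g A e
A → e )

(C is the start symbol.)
To compute FOLLOW(F), find every occurrence of F on a right-hand side N → α F β: add FIRST(β) \ {ε}, and if β is empty or nullable also add FOLLOW(N). Iterate to a fixed point.

In F → A F ,: F is followed by ',', add FIRST(',') \ {ε} = { ',' }
In C → F: F is at the end, add FOLLOW(C)

The FOLLOW sets referred to above (computed the same way, to a fixed point):
  FOLLOW(C) = { $, ',', 'e', 'g' }

Taking the union: FOLLOW(F) = { $, ',', 'e', 'g' }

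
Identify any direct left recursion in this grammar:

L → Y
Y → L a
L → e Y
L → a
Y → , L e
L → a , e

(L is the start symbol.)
No direct left recursion

L → Y: starts with Y
Y → L a: starts with L
L → e Y: starts with e
L → a: starts with a
Y → , L e: starts with ','
L → a , e: starts with a

No direct left recursion found.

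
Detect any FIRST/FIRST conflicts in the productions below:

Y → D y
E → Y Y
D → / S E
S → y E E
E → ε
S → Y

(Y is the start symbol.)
No FIRST/FIRST conflicts.

FIRST sets of the non-terminals at (or reachable through a nullable prefix from) the front of some alternative:
  FIRST(Y) = { '/' }

Productions for E:
  E → Y Y: FIRST = { '/' }
  E → ε: FIRST = { ε }
Productions for S:
  S → y E E: FIRST = { 'y' }
  S → Y: FIRST = { '/' }
Y, D have only one production, so no FIRST/FIRST conflict is possible there.

All alternatives of each non-terminal have pairwise disjoint FIRST sets.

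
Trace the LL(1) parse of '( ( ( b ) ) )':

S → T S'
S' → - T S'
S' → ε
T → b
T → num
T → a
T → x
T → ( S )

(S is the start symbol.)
Stack is shown with the top on the left.

Stack                  Input            Action
----------------------------------------------
S $                    ( ( ( b ) ) ) $  output S → T S'
T S' $                 ( ( ( b ) ) ) $  output T → ( S )
( S ) S' $             ( ( ( b ) ) ) $  match '('
S ) S' $               ( ( b ) ) ) $    output S → T S'
T S' ) S' $            ( ( b ) ) ) $    output T → ( S )
( S ) S' ) S' $        ( ( b ) ) ) $    match '('
S ) S' ) S' $          ( b ) ) ) $      output S → T S'
T S' ) S' ) S' $       ( b ) ) ) $      output T → ( S )
( S ) S' ) S' ) S' $   ( b ) ) ) $      match '('
S ) S' ) S' ) S' $     b ) ) ) $        output S → T S'
T S' ) S' ) S' ) S' $  b ) ) ) $        output T → b
b S' ) S' ) S' ) S' $  b ) ) ) $        match 'b'
S' ) S' ) S' ) S' $    ) ) ) $          output S' → ε
) S' ) S' ) S' $       ) ) ) $          match ')'
S' ) S' ) S' $         ) ) $            output S' → ε
) S' ) S' $            ) ) $            match ')'
S' ) S' $              ) $              output S' → ε
) S' $                 ) $              match ')'
S' $                   $                output S' → ε
$                      $                accept

The string is accepted.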